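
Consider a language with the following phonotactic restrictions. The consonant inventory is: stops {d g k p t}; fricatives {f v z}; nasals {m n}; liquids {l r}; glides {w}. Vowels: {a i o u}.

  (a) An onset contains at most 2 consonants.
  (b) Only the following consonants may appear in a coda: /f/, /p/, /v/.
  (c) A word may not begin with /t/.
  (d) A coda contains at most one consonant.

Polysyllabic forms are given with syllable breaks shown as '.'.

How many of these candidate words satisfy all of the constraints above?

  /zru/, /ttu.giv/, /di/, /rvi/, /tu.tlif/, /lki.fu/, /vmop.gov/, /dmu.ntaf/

/zru/ — σ1 onset /zr/ (2C), coda /∅/ ok → licit
/ttu.giv/ — violates constraint (c): word begins with /t/ → illicit
/di/ — σ1 onset /d/, coda /∅/ ok → licit
/rvi/ — σ1 onset /rv/ (2C), coda /∅/ ok → licit
/tu.tlif/ — violates constraint (c): word begins with /t/ → illicit
/lki.fu/ — σ1 onset /lk/ (2C), coda /∅/ ok; σ2 onset /f/, coda /∅/ ok → licit
/vmop.gov/ — σ1 onset /vm/ (2C), coda /p/ ok; σ2 onset /g/, coda /v/ ok → licit
/dmu.ntaf/ — σ1 onset /dm/ (2C), coda /∅/ ok; σ2 onset /nt/ (2C), coda /f/ ok → licit
Licit: /zru/, /di/, /rvi/, /lki.fu/, /vmop.gov/, /dmu.ntaf/ → 6.

6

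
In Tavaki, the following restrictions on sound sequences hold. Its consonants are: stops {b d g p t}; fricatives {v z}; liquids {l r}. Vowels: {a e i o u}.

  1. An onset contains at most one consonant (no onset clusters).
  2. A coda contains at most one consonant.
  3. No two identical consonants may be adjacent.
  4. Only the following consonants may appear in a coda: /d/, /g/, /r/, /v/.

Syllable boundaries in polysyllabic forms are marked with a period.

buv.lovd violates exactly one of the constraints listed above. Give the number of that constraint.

2

buv.lovd: syllable 2 coda /vd/ has 2 consonants (> 1).
This is a violation of constraint 2: "A coda contains at most one consonant."
The remaining constraints (1, 3, 4) are satisfied.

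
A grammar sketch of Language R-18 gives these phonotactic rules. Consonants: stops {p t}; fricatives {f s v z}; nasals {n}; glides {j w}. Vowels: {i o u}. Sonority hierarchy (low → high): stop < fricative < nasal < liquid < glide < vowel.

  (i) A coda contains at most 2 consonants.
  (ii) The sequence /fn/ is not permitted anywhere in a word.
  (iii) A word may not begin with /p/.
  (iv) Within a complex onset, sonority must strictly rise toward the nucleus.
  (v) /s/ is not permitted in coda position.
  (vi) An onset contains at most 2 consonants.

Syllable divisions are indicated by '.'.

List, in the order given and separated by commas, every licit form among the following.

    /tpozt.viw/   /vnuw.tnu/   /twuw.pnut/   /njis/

/tpozt.viw/ — violates constraint (iv): syllable 1 onset /tp/: /t/ (stop, 1) → /p/ (stop, 1) does not rise → illicit
/vnuw.tnu/ — σ1 onset /vn/ (2→3 rises), coda /w/ ok; σ2 onset /tn/ (1→3 rises), coda /∅/ ok → licit
/twuw.pnut/ — σ1 onset /tw/ (1→5 rises), coda /w/ ok; σ2 onset /pn/ (1→3 rises), coda /t/ ok → licit
/njis/ — violates constraint (v): syllable 1 coda contains /s/ → illicit

/vnuw.tnu/, /twuw.pnut/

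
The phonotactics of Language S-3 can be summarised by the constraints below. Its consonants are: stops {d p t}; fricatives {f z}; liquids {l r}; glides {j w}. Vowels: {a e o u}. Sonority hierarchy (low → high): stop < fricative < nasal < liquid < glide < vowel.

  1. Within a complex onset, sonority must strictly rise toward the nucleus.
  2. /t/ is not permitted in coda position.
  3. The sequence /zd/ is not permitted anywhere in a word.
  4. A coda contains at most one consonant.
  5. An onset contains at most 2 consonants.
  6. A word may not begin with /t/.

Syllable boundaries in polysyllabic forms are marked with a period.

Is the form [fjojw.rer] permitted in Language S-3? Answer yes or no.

[fjojw.rer] — violates constraint 4: syllable 1 coda /jw/ has 2 consonants (> 1) → not permitted

no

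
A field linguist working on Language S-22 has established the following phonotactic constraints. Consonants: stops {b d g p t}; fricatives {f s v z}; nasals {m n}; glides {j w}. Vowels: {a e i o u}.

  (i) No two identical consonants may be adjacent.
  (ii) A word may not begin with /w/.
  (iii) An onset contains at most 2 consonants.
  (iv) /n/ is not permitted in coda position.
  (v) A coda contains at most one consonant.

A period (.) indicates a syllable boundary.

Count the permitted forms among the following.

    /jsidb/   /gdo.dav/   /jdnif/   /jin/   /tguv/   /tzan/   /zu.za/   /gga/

3

/jsidb/ — violates constraint (v): syllable 1 coda /db/ has 2 consonants (> 1) → not permitted
/gdo.dav/ — σ1 onset /gd/ (2C), coda /∅/ ok; σ2 onset /d/, coda /v/ ok → permitted
/jdnif/ — violates constraint (iii): syllable 1 onset /jdn/ has 3 consonants (> 2) → not permitted
/jin/ — violates constraint (iv): syllable 1 coda contains /n/ → not permitted
/tguv/ — σ1 onset /tg/ (2C), coda /v/ ok → permitted
/tzan/ — violates constraint (iv): syllable 1 coda contains /n/ → not permitted
/zu.za/ — σ1 onset /z/, coda /∅/ ok; σ2 onset /z/, coda /∅/ ok → permitted
/gga/ — violates constraint (i): adjacent identical consonants /gg/ → not permitted
Permitted: /gdo.dav/, /tguv/, /zu.za/ → 3.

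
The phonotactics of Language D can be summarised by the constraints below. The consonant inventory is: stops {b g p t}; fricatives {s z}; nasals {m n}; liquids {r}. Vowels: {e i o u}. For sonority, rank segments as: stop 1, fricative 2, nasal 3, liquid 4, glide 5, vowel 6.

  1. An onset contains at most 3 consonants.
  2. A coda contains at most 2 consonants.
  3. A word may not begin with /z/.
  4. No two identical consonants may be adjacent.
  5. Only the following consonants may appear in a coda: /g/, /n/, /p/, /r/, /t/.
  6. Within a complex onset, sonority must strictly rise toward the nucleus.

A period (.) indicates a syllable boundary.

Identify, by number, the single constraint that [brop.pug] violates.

[brop.pug]: adjacent identical consonants /pp/.
This is a violation of constraint 4: "No two identical consonants may be adjacent."
The remaining constraints (1, 2, 3, 5, 6) are satisfied.

4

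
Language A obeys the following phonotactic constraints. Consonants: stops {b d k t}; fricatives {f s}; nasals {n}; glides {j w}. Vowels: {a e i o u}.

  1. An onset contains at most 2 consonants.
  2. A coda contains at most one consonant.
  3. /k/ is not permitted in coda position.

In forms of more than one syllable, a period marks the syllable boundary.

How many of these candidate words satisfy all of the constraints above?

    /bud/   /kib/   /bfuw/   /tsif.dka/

4

/bud/ — σ1 onset /b/, coda /d/ ok → permitted
/kib/ — σ1 onset /k/, coda /b/ ok → permitted
/bfuw/ — σ1 onset /bf/ (2C), coda /w/ ok → permitted
/tsif.dka/ — σ1 onset /ts/ (2C), coda /f/ ok; σ2 onset /dk/ (2C), coda /∅/ ok → permitted
Permitted: /bud/, /kib/, /bfuw/, /tsif.dka/ → 4.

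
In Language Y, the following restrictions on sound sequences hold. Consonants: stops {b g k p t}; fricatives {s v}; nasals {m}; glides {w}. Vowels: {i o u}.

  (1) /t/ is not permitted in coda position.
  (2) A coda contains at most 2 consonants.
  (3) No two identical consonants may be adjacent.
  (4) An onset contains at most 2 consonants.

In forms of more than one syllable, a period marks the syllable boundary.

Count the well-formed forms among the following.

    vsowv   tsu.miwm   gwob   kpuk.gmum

4

vsowv — σ1 onset /vs/ (2C), coda /wv/ (2C) ok → well-formed
tsu.miwm — σ1 onset /ts/ (2C), coda /∅/ ok; σ2 onset /m/, coda /wm/ (2C) ok → well-formed
gwob — σ1 onset /gw/ (2C), coda /b/ ok → well-formed
kpuk.gmum — σ1 onset /kp/ (2C), coda /k/ ok; σ2 onset /gm/ (2C), coda /m/ ok → well-formed
Well-formed: vsowv, tsu.miwm, gwob, kpuk.gmum → 4.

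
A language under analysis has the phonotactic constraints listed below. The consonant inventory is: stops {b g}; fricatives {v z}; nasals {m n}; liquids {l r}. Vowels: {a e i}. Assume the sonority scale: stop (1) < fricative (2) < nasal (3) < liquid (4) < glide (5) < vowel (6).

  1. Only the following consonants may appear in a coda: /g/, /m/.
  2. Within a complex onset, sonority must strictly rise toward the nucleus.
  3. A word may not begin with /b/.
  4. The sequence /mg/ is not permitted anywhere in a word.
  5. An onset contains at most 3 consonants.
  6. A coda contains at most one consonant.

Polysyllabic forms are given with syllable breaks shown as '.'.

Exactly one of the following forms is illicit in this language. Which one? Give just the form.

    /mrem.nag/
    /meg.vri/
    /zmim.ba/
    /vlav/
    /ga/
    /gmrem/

/vlav/

/mrem.nag/ — σ1 onset /mr/ (3→4 rises), coda /m/ ok; σ2 onset /n/, coda /g/ ok → licit
/meg.vri/ — σ1 onset /m/, coda /g/ ok; σ2 onset /vr/ (2→4 rises), coda /∅/ ok → licit
/zmim.ba/ — σ1 onset /zm/ (2→3 rises), coda /m/ ok; σ2 onset /b/, coda /∅/ ok → licit
/vlav/ — violates constraint 1: syllable 1 coda contains /v/, which is not a licensed coda consonant → illicit
/ga/ — σ1 onset /g/, coda /∅/ ok → licit
/gmrem/ — σ1 onset /gmr/ (1→3→4 rises), coda /m/ ok → licit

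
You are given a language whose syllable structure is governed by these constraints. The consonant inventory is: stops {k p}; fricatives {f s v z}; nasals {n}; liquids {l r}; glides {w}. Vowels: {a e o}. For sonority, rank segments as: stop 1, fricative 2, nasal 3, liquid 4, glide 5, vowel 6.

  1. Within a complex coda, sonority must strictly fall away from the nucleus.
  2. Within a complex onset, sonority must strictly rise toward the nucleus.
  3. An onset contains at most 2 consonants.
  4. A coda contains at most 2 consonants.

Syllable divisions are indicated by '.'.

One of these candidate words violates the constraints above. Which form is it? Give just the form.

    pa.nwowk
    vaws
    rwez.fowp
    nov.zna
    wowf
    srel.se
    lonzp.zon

lonzp.zon

pa.nwowk — σ1 onset /p/, coda /∅/ ok; σ2 onset /nw/ (3→5 rises), coda /wk/ (5→1 falls) ok → phonotactically legal
vaws — σ1 onset /v/, coda /ws/ (5→2 falls) ok → phonotactically legal
rwez.fowp — σ1 onset /rw/ (4→5 rises), coda /z/ ok; σ2 onset /f/, coda /wp/ (5→1 falls) ok → phonotactically legal
nov.zna — σ1 onset /n/, coda /v/ ok; σ2 onset /zn/ (2→3 rises), coda /∅/ ok → phonotactically legal
wowf — σ1 onset /w/, coda /wf/ (5→2 falls) ok → phonotactically legal
srel.se — σ1 onset /sr/ (2→4 rises), coda /l/ ok; σ2 onset /s/, coda /∅/ ok → phonotactically legal
lonzp.zon — violates constraint 4: syllable 1 coda /nzp/ has 3 consonants (> 2) → phonotactically illegal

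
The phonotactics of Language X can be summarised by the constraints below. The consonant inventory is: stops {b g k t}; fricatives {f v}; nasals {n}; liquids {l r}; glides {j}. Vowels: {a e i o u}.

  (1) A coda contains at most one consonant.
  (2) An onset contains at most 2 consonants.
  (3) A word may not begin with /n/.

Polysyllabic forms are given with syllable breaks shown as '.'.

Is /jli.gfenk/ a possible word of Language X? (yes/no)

/jli.gfenk/ — violates constraint 1: syllable 2 coda /nk/ has 2 consonants (> 1) → not permitted

no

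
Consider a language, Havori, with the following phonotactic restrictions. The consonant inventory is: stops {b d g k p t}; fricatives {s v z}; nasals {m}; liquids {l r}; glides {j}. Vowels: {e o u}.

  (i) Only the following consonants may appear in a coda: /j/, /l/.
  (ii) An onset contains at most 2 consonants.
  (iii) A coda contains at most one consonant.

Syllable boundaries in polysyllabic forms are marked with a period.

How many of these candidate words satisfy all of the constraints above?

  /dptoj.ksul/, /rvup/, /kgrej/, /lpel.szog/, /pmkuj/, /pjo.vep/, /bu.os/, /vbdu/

/dptoj.ksul/ — violates constraint (ii): syllable 1 onset /dpt/ has 3 consonants (> 2) → illicit
/rvup/ — violates constraint (i): syllable 1 coda contains /p/, which is not a licensed coda consonant → illicit
/kgrej/ — violates constraint (ii): syllable 1 onset /kgr/ has 3 consonants (> 2) → illicit
/lpel.szog/ — violates constraint (i): syllable 2 coda contains /g/, which is not a licensed coda consonant → illicit
/pmkuj/ — violates constraint (ii): syllable 1 onset /pmk/ has 3 consonants (> 2) → illicit
/pjo.vep/ — violates constraint (i): syllable 2 coda contains /p/, which is not a licensed coda consonant → illicit
/bu.os/ — violates constraint (i): syllable 2 coda contains /s/, which is not a licensed coda consonant → illicit
/vbdu/ — violates constraint (ii): syllable 1 onset /vbd/ has 3 consonants (> 2) → illicit
No form is licit → 0.

0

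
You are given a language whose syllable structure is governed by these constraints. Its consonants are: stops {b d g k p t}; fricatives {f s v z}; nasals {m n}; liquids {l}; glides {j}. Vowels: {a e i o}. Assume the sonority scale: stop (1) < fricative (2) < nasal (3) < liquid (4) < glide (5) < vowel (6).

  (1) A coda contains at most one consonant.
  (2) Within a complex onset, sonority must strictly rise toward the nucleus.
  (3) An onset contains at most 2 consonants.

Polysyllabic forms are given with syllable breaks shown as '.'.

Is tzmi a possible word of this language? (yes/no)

no

tzmi — violates constraint 3: syllable 1 onset /tzm/ has 3 consonants (> 2) → illicit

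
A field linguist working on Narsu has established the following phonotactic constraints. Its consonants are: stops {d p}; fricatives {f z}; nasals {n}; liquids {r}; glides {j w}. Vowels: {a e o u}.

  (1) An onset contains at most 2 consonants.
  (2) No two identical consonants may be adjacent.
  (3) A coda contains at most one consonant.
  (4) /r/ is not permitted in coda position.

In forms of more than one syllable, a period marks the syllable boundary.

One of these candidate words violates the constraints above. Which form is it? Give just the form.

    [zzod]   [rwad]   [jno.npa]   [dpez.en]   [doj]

[zzod]

[zzod] — violates constraint 2: adjacent identical consonants /zz/ → ill-formed
[rwad] — σ1 onset /rw/ (2C), coda /d/ ok → well-formed
[jno.npa] — σ1 onset /jn/ (2C), coda /∅/ ok; σ2 onset /np/ (2C), coda /∅/ ok → well-formed
[dpez.en] — σ1 onset /dp/ (2C), coda /z/ ok; σ2 onset /∅/, coda /n/ ok → well-formed
[doj] — σ1 onset /d/, coda /j/ ok → well-formed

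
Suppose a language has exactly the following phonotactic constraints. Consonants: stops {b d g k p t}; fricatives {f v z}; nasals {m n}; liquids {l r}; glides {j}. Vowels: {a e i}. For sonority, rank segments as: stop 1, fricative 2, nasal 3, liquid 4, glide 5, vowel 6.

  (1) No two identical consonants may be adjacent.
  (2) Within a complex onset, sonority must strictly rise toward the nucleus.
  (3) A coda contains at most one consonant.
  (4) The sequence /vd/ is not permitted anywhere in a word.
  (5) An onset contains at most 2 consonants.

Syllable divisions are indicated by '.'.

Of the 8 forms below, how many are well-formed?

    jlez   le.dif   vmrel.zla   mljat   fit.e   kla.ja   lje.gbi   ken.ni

jlez — violates constraint 2: syllable 1 onset /jl/: /j/ (glide, 5) → /l/ (liquid, 4) does not rise → ill-formed
le.dif — σ1 onset /l/, coda /∅/ ok; σ2 onset /d/, coda /f/ ok → well-formed
vmrel.zla — violates constraint 5: syllable 1 onset /vmr/ has 3 consonants (> 2) → ill-formed
mljat — violates constraint 5: syllable 1 onset /mlj/ has 3 consonants (> 2) → ill-formed
fit.e — σ1 onset /f/, coda /t/ ok; σ2 onset /∅/, coda /∅/ ok → well-formed
kla.ja — σ1 onset /kl/ (1→4 rises), coda /∅/ ok; σ2 onset /j/, coda /∅/ ok → well-formed
lje.gbi — violates constraint 2: syllable 2 onset /gb/: /g/ (stop, 1) → /b/ (stop, 1) does not rise → ill-formed
ken.ni — violates constraint 1: adjacent identical consonants /nn/ → ill-formed
Well-formed: le.dif, fit.e, kla.ja → 3.

3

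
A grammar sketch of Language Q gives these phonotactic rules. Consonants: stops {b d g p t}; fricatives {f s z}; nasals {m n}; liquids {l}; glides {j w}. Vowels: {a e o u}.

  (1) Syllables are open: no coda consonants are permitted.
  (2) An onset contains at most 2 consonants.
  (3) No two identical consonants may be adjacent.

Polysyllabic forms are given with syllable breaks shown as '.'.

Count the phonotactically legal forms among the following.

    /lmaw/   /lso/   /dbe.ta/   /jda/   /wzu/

/lmaw/ — violates constraint 1: syllable 1 coda /w/ has 1 consonant (> 0) → phonotactically illegal
/lso/ — σ1 onset /ls/ (2C), coda /∅/ ok → phonotactically legal
/dbe.ta/ — σ1 onset /db/ (2C), coda /∅/ ok; σ2 onset /t/, coda /∅/ ok → phonotactically legal
/jda/ — σ1 onset /jd/ (2C), coda /∅/ ok → phonotactically legal
/wzu/ — σ1 onset /wz/ (2C), coda /∅/ ok → phonotactically legal
Phonotactically legal: /lso/, /dbe.ta/, /jda/, /wzu/ → 4.

4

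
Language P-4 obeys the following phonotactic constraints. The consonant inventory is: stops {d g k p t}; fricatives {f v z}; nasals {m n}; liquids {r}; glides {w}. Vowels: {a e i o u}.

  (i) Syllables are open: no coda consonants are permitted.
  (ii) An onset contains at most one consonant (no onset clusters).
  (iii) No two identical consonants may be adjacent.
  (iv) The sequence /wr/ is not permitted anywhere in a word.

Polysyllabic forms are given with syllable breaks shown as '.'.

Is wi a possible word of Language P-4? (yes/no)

wi — σ1 onset /w/, coda /∅/ ok → phonotactically legal

yes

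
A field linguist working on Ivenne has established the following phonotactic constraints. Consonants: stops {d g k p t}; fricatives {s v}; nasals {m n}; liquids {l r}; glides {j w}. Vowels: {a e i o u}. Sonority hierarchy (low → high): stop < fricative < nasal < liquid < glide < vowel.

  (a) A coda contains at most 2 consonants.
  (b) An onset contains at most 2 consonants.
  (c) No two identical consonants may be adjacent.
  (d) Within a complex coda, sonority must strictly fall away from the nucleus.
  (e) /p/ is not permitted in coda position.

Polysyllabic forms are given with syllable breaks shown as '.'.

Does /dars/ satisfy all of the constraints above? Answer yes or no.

/dars/ — σ1 onset /d/, coda /rs/ (4→2 falls) ok → phonotactically legal

yes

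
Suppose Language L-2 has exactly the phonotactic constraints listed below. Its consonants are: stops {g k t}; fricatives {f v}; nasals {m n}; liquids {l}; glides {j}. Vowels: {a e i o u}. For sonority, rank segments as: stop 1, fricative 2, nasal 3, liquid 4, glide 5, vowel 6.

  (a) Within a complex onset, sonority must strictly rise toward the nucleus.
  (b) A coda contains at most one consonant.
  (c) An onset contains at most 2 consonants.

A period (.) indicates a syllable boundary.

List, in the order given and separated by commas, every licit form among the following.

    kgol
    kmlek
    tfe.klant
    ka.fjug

kgol — violates constraint (a): syllable 1 onset /kg/: /k/ (stop, 1) → /g/ (stop, 1) does not rise → illicit
kmlek — violates constraint (c): syllable 1 onset /kml/ has 3 consonants (> 2) → illicit
tfe.klant — violates constraint (b): syllable 2 coda /nt/ has 2 consonants (> 1) → illicit
ka.fjug — σ1 onset /k/, coda /∅/ ok; σ2 onset /fj/ (2→5 rises), coda /g/ ok → licit

ka.fjug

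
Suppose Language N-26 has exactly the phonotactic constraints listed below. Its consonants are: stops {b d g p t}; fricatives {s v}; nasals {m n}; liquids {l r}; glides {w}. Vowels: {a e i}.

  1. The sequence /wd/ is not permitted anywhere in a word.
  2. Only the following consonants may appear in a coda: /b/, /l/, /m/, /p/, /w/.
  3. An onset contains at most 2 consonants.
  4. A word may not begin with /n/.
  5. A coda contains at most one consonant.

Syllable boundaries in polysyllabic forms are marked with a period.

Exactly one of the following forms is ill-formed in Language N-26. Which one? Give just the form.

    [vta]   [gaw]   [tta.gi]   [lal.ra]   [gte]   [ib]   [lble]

[lble]

[vta] — σ1 onset /vt/ (2C), coda /∅/ ok → well-formed
[gaw] — σ1 onset /g/, coda /w/ ok → well-formed
[tta.gi] — σ1 onset /tt/ (2C), coda /∅/ ok; σ2 onset /g/, coda /∅/ ok → well-formed
[lal.ra] — σ1 onset /l/, coda /l/ ok; σ2 onset /r/, coda /∅/ ok → well-formed
[gte] — σ1 onset /gt/ (2C), coda /∅/ ok → well-formed
[ib] — σ1 onset /∅/, coda /b/ ok → well-formed
[lble] — violates constraint 3: syllable 1 onset /lbl/ has 3 consonants (> 2) → ill-formed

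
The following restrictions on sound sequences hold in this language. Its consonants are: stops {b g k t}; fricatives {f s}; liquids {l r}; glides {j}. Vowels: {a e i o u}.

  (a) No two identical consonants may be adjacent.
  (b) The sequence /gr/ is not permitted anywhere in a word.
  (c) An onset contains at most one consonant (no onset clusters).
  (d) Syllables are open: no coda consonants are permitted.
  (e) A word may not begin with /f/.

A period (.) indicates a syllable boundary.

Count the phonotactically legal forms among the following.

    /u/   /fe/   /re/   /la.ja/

/u/ — σ1 onset /∅/, coda /∅/ ok → phonotactically legal
/fe/ — violates constraint (e): word begins with /f/ → phonotactically illegal
/re/ — σ1 onset /r/, coda /∅/ ok → phonotactically legal
/la.ja/ — σ1 onset /l/, coda /∅/ ok; σ2 onset /j/, coda /∅/ ok → phonotactically legal
Phonotactically legal: /u/, /re/, /la.ja/ → 3.

3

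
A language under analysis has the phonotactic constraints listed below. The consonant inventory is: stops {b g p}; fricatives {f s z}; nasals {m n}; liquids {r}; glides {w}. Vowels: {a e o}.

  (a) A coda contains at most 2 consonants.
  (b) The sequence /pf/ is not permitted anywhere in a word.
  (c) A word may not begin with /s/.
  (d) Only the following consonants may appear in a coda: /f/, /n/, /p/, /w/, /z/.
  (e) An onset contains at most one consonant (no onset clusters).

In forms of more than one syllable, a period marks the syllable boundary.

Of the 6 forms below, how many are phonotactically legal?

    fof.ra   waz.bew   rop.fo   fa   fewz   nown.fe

fof.ra — σ1 onset /f/, coda /f/ ok; σ2 onset /r/, coda /∅/ ok → phonotactically legal
waz.bew — σ1 onset /w/, coda /z/ ok; σ2 onset /b/, coda /w/ ok → phonotactically legal
rop.fo — violates constraint (b): contains banned sequence /pf/ → phonotactically illegal
fa — σ1 onset /f/, coda /∅/ ok → phonotactically legal
fewz — σ1 onset /f/, coda /wz/ (2C) ok → phonotactically legal
nown.fe — σ1 onset /n/, coda /wn/ (2C) ok; σ2 onset /f/, coda /∅/ ok → phonotactically legal
Phonotactically legal: fof.ra, waz.bew, fa, fewz, nown.fe → 5.

5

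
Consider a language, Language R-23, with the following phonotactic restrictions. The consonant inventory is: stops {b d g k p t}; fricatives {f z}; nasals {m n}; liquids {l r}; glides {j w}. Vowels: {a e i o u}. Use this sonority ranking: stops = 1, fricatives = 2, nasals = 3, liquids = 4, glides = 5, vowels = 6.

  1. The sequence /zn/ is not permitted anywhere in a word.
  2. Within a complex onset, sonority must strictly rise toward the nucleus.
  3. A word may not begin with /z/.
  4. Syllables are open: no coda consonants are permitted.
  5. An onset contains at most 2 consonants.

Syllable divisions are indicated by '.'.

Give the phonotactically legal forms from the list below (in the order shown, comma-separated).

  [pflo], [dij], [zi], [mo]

[mo]

[pflo] — violates constraint 5: syllable 1 onset /pfl/ has 3 consonants (> 2) → phonotactically illegal
[dij] — violates constraint 4: syllable 1 coda /j/ has 1 consonant (> 0) → phonotactically illegal
[zi] — violates constraint 3: word begins with /z/ → phonotactically illegal
[mo] — σ1 onset /m/, coda /∅/ ok → phonotactically legal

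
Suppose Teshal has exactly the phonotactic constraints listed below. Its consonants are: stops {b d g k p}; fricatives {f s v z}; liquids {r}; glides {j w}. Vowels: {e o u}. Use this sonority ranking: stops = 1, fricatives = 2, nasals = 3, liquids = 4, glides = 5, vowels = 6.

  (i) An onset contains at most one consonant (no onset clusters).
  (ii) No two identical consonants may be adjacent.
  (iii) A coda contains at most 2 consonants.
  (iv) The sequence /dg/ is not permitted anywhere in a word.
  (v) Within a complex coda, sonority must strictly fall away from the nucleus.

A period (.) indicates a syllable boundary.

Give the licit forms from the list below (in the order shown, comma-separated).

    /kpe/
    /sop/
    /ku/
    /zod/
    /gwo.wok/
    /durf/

/sop/, /ku/, /zod/, /durf/

/kpe/ — violates constraint (i): syllable 1 onset /kp/ has 2 consonants (> 1) → illicit
/sop/ — σ1 onset /s/, coda /p/ ok → licit
/ku/ — σ1 onset /k/, coda /∅/ ok → licit
/zod/ — σ1 onset /z/, coda /d/ ok → licit
/gwo.wok/ — violates constraint (i): syllable 1 onset /gw/ has 2 consonants (> 1) → illicit
/durf/ — σ1 onset /d/, coda /rf/ (4→2 falls) ok → licit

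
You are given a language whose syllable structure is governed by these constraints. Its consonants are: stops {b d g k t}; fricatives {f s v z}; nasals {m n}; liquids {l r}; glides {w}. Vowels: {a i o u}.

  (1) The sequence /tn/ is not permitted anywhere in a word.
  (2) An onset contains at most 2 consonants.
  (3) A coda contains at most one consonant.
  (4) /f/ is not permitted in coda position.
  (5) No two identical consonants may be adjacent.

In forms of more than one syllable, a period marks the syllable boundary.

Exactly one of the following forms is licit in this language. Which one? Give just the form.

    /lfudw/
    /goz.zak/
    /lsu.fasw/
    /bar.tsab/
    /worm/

/lfudw/ — violates constraint 3: syllable 1 coda /dw/ has 2 consonants (> 1) → illicit
/goz.zak/ — violates constraint 5: adjacent identical consonants /zz/ → illicit
/lsu.fasw/ — violates constraint 3: syllable 2 coda /sw/ has 2 consonants (> 1) → illicit
/bar.tsab/ — σ1 onset /b/, coda /r/ ok; σ2 onset /ts/ (2C), coda /b/ ok → licit
/worm/ — violates constraint 3: syllable 1 coda /rm/ has 2 consonants (> 1) → illicit

/bar.tsab/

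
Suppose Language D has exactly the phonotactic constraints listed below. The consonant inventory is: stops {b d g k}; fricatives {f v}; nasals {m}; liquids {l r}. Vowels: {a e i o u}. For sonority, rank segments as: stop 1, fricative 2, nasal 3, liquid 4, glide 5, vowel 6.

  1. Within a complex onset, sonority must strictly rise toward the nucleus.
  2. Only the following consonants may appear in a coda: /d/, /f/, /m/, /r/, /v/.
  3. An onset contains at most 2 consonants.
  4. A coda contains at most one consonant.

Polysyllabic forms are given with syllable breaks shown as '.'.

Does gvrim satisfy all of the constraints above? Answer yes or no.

gvrim — violates constraint 3: syllable 1 onset /gvr/ has 3 consonants (> 2) → ill-formed

no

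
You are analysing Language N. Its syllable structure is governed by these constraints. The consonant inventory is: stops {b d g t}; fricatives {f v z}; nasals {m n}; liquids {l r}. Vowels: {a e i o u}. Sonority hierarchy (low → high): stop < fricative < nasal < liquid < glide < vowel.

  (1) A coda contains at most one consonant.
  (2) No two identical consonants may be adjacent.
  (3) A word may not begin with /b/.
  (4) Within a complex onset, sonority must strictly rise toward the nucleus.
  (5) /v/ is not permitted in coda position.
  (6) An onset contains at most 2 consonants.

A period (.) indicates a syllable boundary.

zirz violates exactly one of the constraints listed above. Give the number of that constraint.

1

zirz: syllable 1 coda /rz/ has 2 consonants (> 1).
This is a violation of constraint 1: "A coda contains at most one consonant."
The remaining constraints (2, 3, 4, 5, 6) are satisfied.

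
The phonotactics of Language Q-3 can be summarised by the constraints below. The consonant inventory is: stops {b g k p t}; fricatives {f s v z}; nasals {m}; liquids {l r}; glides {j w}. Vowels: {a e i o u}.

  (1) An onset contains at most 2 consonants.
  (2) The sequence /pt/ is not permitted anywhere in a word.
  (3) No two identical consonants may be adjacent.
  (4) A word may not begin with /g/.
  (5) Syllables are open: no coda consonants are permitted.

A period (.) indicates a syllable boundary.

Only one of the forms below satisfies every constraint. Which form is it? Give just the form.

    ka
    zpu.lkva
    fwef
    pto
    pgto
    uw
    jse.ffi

ka — σ1 onset /k/, coda /∅/ ok → permitted
zpu.lkva — violates constraint 1: syllable 2 onset /lkv/ has 3 consonants (> 2) → not permitted
fwef — violates constraint 5: syllable 1 coda /f/ has 1 consonant (> 0) → not permitted
pto — violates constraint 2: contains banned sequence /pt/ → not permitted
pgto — violates constraint 1: syllable 1 onset /pgt/ has 3 consonants (> 2) → not permitted
uw — violates constraint 5: syllable 1 coda /w/ has 1 consonant (> 0) → not permitted
jse.ffi — violates constraint 3: adjacent identical consonants /ff/ → not permitted

ka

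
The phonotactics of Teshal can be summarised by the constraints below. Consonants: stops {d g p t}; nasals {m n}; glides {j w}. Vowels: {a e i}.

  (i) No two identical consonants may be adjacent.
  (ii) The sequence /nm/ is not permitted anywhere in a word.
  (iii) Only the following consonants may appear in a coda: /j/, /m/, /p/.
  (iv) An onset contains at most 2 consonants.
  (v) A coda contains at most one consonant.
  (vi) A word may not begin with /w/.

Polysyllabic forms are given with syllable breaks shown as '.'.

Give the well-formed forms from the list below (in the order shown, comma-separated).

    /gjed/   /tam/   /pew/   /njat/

/gjed/ — violates constraint (iii): syllable 1 coda contains /d/, which is not a licensed coda consonant → ill-formed
/tam/ — σ1 onset /t/, coda /m/ ok → well-formed
/pew/ — violates constraint (iii): syllable 1 coda contains /w/, which is not a licensed coda consonant → ill-formed
/njat/ — violates constraint (iii): syllable 1 coda contains /t/, which is not a licensed coda consonant → ill-formed

/tam/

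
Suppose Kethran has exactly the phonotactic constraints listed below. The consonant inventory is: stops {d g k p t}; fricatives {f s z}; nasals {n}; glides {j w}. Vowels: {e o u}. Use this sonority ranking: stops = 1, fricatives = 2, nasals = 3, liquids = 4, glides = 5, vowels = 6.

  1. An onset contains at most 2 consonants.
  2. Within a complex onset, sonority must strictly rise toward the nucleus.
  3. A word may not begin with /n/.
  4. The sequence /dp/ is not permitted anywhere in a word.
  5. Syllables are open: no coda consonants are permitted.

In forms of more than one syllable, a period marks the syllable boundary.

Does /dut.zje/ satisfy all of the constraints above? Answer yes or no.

/dut.zje/ — violates constraint 5: syllable 1 coda /t/ has 1 consonant (> 0) → phonotactically illegal

no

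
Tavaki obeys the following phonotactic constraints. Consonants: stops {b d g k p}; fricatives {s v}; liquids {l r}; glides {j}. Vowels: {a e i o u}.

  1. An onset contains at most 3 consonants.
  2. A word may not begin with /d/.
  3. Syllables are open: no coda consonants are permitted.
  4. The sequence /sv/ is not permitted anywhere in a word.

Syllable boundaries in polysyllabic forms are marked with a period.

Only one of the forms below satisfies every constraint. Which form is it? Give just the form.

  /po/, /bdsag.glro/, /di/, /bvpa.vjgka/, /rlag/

/po/ — σ1 onset /p/, coda /∅/ ok → licit
/bdsag.glro/ — violates constraint 3: syllable 1 coda /g/ has 1 consonant (> 0) → illicit
/di/ — violates constraint 2: word begins with /d/ → illicit
/bvpa.vjgka/ — violates constraint 1: syllable 2 onset /vjgk/ has 4 consonants (> 3) → illicit
/rlag/ — violates constraint 3: syllable 1 coda /g/ has 1 consonant (> 0) → illicit

/po/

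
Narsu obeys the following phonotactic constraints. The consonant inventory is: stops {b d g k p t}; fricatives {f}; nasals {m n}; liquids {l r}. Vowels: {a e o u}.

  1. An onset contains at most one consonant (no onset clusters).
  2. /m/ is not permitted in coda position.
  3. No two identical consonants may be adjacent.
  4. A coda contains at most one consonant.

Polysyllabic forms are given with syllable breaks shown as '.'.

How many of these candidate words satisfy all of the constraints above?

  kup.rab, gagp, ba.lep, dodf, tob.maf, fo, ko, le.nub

6

kup.rab — σ1 onset /k/, coda /p/ ok; σ2 onset /r/, coda /b/ ok → licit
gagp — violates constraint 4: syllable 1 coda /gp/ has 2 consonants (> 1) → illicit
ba.lep — σ1 onset /b/, coda /∅/ ok; σ2 onset /l/, coda /p/ ok → licit
dodf — violates constraint 4: syllable 1 coda /df/ has 2 consonants (> 1) → illicit
tob.maf — σ1 onset /t/, coda /b/ ok; σ2 onset /m/, coda /f/ ok → licit
fo — σ1 onset /f/, coda /∅/ ok → licit
ko — σ1 onset /k/, coda /∅/ ok → licit
le.nub — σ1 onset /l/, coda /∅/ ok; σ2 onset /n/, coda /b/ ok → licit
Licit: kup.rab, ba.lep, tob.maf, fo, ko, le.nub → 6.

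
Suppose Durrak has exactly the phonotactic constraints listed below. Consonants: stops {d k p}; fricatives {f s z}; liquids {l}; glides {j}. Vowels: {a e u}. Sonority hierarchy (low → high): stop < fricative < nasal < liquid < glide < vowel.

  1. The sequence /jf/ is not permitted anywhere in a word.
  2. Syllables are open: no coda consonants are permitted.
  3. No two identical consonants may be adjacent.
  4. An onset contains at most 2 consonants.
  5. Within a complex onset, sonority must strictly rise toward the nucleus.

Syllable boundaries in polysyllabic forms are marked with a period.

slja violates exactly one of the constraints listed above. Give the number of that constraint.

slja: syllable 1 onset /slj/ has 3 consonants (> 2).
This is a violation of constraint 4: "An onset contains at most 2 consonants."
The remaining constraints (1, 2, 3, 5) are satisfied.

4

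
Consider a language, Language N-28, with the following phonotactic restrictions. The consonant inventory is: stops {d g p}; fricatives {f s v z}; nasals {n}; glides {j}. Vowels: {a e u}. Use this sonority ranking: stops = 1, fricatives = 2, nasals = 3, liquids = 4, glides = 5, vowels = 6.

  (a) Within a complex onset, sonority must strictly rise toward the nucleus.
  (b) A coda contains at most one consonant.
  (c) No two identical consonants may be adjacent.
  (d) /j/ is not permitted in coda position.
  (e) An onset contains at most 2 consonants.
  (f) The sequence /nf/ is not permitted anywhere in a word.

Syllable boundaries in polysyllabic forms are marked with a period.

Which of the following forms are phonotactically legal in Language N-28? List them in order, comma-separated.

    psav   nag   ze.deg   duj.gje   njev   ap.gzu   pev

psav, nag, ze.deg, njev, ap.gzu, pev

psav — σ1 onset /ps/ (1→2 rises), coda /v/ ok → phonotactically legal
nag — σ1 onset /n/, coda /g/ ok → phonotactically legal
ze.deg — σ1 onset /z/, coda /∅/ ok; σ2 onset /d/, coda /g/ ok → phonotactically legal
duj.gje — violates constraint (d): syllable 1 coda contains /j/ → phonotactically illegal
njev — σ1 onset /nj/ (3→5 rises), coda /v/ ok → phonotactically legal
ap.gzu — σ1 onset /∅/, coda /p/ ok; σ2 onset /gz/ (1→2 rises), coda /∅/ ok → phonotactically legal
pev — σ1 onset /p/, coda /v/ ok → phonotactically legal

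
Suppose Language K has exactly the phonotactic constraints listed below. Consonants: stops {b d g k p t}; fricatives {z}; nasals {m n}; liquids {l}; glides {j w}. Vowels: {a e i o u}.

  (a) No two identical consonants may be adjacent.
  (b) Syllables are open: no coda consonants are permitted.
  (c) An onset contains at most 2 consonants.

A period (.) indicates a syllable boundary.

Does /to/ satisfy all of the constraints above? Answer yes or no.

/to/ — σ1 onset /t/, coda /∅/ ok → permitted

yes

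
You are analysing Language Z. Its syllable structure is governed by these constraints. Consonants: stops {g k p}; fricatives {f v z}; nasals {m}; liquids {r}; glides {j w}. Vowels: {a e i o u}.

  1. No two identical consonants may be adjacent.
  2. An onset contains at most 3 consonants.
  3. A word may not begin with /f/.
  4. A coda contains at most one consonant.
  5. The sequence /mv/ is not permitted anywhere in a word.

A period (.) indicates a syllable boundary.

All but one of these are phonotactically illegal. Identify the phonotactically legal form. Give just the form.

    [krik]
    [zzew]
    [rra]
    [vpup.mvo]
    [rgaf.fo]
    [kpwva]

[krik]

[krik] — σ1 onset /kr/ (2C), coda /k/ ok → phonotactically legal
[zzew] — violates constraint 1: adjacent identical consonants /zz/ → phonotactically illegal
[rra] — violates constraint 1: adjacent identical consonants /rr/ → phonotactically illegal
[vpup.mvo] — violates constraint 5: contains banned sequence /mv/ → phonotactically illegal
[rgaf.fo] — violates constraint 1: adjacent identical consonants /ff/ → phonotactically illegal
[kpwva] — violates constraint 2: syllable 1 onset /kpwv/ has 4 consonants (> 3) → phonotactically illegal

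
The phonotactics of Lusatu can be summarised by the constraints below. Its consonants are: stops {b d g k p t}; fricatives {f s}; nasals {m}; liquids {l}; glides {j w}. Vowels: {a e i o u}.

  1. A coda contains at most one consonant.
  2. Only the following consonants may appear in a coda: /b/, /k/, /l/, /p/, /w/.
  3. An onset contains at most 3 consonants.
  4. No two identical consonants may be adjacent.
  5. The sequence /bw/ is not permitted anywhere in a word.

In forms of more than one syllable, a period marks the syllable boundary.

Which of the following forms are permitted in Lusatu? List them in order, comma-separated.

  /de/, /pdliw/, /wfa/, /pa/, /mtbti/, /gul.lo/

/de/ — σ1 onset /d/, coda /∅/ ok → permitted
/pdliw/ — σ1 onset /pdl/ (3C), coda /w/ ok → permitted
/wfa/ — σ1 onset /wf/ (2C), coda /∅/ ok → permitted
/pa/ — σ1 onset /p/, coda /∅/ ok → permitted
/mtbti/ — violates constraint 3: syllable 1 onset /mtbt/ has 4 consonants (> 3) → not permitted
/gul.lo/ — violates constraint 4: adjacent identical consonants /ll/ → not permitted

/de/, /pdliw/, /wfa/, /pa/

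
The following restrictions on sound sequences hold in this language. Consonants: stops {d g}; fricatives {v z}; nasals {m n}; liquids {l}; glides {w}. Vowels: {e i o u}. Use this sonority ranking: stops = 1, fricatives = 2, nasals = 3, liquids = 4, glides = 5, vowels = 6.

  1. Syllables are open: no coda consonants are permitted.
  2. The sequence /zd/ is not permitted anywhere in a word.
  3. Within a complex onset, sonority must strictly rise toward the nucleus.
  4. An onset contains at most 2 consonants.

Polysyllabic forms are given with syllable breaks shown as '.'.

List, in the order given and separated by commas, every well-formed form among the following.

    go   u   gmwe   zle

go — σ1 onset /g/, coda /∅/ ok → well-formed
u — σ1 onset /∅/, coda /∅/ ok → well-formed
gmwe — violates constraint 4: syllable 1 onset /gmw/ has 3 consonants (> 2) → ill-formed
zle — σ1 onset /zl/ (2→4 rises), coda /∅/ ok → well-formed

go, u, zle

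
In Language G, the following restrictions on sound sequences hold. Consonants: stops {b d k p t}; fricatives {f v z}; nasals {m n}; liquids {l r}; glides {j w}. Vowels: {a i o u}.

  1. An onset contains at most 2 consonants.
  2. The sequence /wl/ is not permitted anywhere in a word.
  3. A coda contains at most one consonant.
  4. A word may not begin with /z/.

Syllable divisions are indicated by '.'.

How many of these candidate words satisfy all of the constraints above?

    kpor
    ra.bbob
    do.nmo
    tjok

kpor — σ1 onset /kp/ (2C), coda /r/ ok → licit
ra.bbob — σ1 onset /r/, coda /∅/ ok; σ2 onset /bb/ (2C), coda /b/ ok → licit
do.nmo — σ1 onset /d/, coda /∅/ ok; σ2 onset /nm/ (2C), coda /∅/ ok → licit
tjok — σ1 onset /tj/ (2C), coda /k/ ok → licit
Licit: kpor, ra.bbob, do.nmo, tjok → 4.

4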